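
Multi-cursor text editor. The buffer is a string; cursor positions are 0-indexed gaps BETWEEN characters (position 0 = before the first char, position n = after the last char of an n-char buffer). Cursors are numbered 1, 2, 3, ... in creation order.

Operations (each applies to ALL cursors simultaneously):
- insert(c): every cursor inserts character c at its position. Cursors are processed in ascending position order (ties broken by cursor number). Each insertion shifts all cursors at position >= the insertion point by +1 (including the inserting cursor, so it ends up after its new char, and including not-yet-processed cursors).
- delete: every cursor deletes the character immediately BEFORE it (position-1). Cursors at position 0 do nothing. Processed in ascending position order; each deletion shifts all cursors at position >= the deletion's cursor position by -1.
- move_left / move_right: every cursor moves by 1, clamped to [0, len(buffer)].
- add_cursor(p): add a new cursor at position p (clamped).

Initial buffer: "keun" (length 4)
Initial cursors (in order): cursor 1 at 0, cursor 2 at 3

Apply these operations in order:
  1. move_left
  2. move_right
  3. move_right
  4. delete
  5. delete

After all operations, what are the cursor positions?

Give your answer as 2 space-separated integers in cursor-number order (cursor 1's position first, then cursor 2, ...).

After op 1 (move_left): buffer="keun" (len 4), cursors c1@0 c2@2, authorship ....
After op 2 (move_right): buffer="keun" (len 4), cursors c1@1 c2@3, authorship ....
After op 3 (move_right): buffer="keun" (len 4), cursors c1@2 c2@4, authorship ....
After op 4 (delete): buffer="ku" (len 2), cursors c1@1 c2@2, authorship ..
After op 5 (delete): buffer="" (len 0), cursors c1@0 c2@0, authorship 

Answer: 0 0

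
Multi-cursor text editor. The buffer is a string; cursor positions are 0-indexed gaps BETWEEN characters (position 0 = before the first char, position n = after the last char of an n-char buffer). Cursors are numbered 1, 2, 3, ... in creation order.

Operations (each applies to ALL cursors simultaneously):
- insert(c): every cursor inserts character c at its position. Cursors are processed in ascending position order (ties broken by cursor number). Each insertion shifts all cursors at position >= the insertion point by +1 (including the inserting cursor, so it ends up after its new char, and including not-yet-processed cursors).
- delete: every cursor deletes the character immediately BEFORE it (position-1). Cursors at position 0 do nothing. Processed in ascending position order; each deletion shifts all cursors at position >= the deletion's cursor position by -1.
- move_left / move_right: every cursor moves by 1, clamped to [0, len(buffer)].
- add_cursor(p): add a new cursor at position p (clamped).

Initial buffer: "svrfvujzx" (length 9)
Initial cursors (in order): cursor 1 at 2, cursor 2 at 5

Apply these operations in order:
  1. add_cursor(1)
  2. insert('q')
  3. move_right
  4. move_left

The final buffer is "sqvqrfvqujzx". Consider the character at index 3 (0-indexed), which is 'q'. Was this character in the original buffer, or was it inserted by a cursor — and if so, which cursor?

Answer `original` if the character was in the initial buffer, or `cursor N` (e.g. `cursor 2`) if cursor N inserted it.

After op 1 (add_cursor(1)): buffer="svrfvujzx" (len 9), cursors c3@1 c1@2 c2@5, authorship .........
After op 2 (insert('q')): buffer="sqvqrfvqujzx" (len 12), cursors c3@2 c1@4 c2@8, authorship .3.1...2....
After op 3 (move_right): buffer="sqvqrfvqujzx" (len 12), cursors c3@3 c1@5 c2@9, authorship .3.1...2....
After op 4 (move_left): buffer="sqvqrfvqujzx" (len 12), cursors c3@2 c1@4 c2@8, authorship .3.1...2....
Authorship (.=original, N=cursor N): . 3 . 1 . . . 2 . . . .
Index 3: author = 1

Answer: cursor 1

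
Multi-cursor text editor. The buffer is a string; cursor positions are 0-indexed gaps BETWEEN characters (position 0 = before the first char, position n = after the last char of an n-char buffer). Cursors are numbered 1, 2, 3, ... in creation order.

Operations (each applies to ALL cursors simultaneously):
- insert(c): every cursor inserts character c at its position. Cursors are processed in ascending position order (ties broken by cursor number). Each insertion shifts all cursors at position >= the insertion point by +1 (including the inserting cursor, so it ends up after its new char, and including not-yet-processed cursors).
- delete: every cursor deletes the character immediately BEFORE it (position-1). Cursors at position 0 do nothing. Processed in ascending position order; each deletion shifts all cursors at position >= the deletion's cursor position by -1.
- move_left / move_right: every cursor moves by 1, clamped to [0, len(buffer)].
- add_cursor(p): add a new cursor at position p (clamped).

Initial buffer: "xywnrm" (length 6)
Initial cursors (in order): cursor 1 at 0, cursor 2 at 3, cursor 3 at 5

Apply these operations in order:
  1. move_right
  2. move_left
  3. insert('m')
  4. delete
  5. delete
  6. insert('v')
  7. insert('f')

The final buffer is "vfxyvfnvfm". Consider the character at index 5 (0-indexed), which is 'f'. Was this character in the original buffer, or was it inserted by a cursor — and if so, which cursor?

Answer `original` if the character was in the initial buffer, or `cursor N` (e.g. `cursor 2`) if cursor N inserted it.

After op 1 (move_right): buffer="xywnrm" (len 6), cursors c1@1 c2@4 c3@6, authorship ......
After op 2 (move_left): buffer="xywnrm" (len 6), cursors c1@0 c2@3 c3@5, authorship ......
After op 3 (insert('m')): buffer="mxywmnrmm" (len 9), cursors c1@1 c2@5 c3@8, authorship 1...2..3.
After op 4 (delete): buffer="xywnrm" (len 6), cursors c1@0 c2@3 c3@5, authorship ......
After op 5 (delete): buffer="xynm" (len 4), cursors c1@0 c2@2 c3@3, authorship ....
After op 6 (insert('v')): buffer="vxyvnvm" (len 7), cursors c1@1 c2@4 c3@6, authorship 1..2.3.
After op 7 (insert('f')): buffer="vfxyvfnvfm" (len 10), cursors c1@2 c2@6 c3@9, authorship 11..22.33.
Authorship (.=original, N=cursor N): 1 1 . . 2 2 . 3 3 .
Index 5: author = 2

Answer: cursor 2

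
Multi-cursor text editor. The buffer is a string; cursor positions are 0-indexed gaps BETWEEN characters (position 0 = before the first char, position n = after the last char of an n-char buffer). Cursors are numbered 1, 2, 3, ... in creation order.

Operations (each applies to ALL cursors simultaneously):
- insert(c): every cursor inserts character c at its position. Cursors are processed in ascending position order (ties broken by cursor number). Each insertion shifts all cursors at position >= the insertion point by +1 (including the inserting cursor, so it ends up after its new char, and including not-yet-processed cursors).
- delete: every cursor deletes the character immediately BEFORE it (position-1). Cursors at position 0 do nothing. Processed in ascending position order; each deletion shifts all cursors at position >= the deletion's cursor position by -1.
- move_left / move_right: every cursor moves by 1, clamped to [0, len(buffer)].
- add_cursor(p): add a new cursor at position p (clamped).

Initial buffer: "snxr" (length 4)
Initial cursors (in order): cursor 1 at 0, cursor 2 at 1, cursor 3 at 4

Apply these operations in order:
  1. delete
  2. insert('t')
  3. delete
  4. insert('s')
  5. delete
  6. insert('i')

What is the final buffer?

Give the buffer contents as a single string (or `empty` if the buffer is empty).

Answer: iinxi

Derivation:
After op 1 (delete): buffer="nx" (len 2), cursors c1@0 c2@0 c3@2, authorship ..
After op 2 (insert('t')): buffer="ttnxt" (len 5), cursors c1@2 c2@2 c3@5, authorship 12..3
After op 3 (delete): buffer="nx" (len 2), cursors c1@0 c2@0 c3@2, authorship ..
After op 4 (insert('s')): buffer="ssnxs" (len 5), cursors c1@2 c2@2 c3@5, authorship 12..3
After op 5 (delete): buffer="nx" (len 2), cursors c1@0 c2@0 c3@2, authorship ..
After op 6 (insert('i')): buffer="iinxi" (len 5), cursors c1@2 c2@2 c3@5, authorship 12..3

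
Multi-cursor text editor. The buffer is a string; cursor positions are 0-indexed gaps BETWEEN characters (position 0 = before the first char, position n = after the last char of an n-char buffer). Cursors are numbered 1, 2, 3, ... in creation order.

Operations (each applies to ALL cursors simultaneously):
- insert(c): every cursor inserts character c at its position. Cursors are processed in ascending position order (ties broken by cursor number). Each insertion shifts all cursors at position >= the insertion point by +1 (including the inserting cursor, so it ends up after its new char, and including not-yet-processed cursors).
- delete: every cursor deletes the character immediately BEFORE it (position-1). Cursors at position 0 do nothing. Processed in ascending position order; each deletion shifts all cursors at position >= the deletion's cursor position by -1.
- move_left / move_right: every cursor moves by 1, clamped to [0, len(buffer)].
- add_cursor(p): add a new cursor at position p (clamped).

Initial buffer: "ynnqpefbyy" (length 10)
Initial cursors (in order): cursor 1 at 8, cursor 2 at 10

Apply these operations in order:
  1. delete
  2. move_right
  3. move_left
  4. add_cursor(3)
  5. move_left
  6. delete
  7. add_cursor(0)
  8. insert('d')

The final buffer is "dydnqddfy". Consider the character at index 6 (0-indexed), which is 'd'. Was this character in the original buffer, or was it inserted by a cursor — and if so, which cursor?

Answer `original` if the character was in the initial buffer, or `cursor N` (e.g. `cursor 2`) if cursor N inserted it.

After op 1 (delete): buffer="ynnqpefy" (len 8), cursors c1@7 c2@8, authorship ........
After op 2 (move_right): buffer="ynnqpefy" (len 8), cursors c1@8 c2@8, authorship ........
After op 3 (move_left): buffer="ynnqpefy" (len 8), cursors c1@7 c2@7, authorship ........
After op 4 (add_cursor(3)): buffer="ynnqpefy" (len 8), cursors c3@3 c1@7 c2@7, authorship ........
After op 5 (move_left): buffer="ynnqpefy" (len 8), cursors c3@2 c1@6 c2@6, authorship ........
After op 6 (delete): buffer="ynqfy" (len 5), cursors c3@1 c1@3 c2@3, authorship .....
After op 7 (add_cursor(0)): buffer="ynqfy" (len 5), cursors c4@0 c3@1 c1@3 c2@3, authorship .....
After op 8 (insert('d')): buffer="dydnqddfy" (len 9), cursors c4@1 c3@3 c1@7 c2@7, authorship 4.3..12..
Authorship (.=original, N=cursor N): 4 . 3 . . 1 2 . .
Index 6: author = 2

Answer: cursor 2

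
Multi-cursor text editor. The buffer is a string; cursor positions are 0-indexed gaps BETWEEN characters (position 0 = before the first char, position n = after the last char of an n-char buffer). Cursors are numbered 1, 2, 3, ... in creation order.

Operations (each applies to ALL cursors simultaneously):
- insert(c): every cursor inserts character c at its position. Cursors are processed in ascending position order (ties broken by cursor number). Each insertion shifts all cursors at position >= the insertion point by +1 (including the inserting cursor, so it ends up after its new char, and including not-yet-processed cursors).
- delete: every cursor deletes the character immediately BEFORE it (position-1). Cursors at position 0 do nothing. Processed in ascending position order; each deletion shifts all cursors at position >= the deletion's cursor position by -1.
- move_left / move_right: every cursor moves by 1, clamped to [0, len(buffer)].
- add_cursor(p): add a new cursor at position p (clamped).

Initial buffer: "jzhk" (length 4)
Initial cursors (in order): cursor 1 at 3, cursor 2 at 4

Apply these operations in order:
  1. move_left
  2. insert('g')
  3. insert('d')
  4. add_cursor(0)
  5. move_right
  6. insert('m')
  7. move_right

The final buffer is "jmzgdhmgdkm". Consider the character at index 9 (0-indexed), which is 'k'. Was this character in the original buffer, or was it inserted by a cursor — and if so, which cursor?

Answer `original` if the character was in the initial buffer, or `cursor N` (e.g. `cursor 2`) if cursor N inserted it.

Answer: original

Derivation:
After op 1 (move_left): buffer="jzhk" (len 4), cursors c1@2 c2@3, authorship ....
After op 2 (insert('g')): buffer="jzghgk" (len 6), cursors c1@3 c2@5, authorship ..1.2.
After op 3 (insert('d')): buffer="jzgdhgdk" (len 8), cursors c1@4 c2@7, authorship ..11.22.
After op 4 (add_cursor(0)): buffer="jzgdhgdk" (len 8), cursors c3@0 c1@4 c2@7, authorship ..11.22.
After op 5 (move_right): buffer="jzgdhgdk" (len 8), cursors c3@1 c1@5 c2@8, authorship ..11.22.
After op 6 (insert('m')): buffer="jmzgdhmgdkm" (len 11), cursors c3@2 c1@7 c2@11, authorship .3.11.122.2
After op 7 (move_right): buffer="jmzgdhmgdkm" (len 11), cursors c3@3 c1@8 c2@11, authorship .3.11.122.2
Authorship (.=original, N=cursor N): . 3 . 1 1 . 1 2 2 . 2
Index 9: author = original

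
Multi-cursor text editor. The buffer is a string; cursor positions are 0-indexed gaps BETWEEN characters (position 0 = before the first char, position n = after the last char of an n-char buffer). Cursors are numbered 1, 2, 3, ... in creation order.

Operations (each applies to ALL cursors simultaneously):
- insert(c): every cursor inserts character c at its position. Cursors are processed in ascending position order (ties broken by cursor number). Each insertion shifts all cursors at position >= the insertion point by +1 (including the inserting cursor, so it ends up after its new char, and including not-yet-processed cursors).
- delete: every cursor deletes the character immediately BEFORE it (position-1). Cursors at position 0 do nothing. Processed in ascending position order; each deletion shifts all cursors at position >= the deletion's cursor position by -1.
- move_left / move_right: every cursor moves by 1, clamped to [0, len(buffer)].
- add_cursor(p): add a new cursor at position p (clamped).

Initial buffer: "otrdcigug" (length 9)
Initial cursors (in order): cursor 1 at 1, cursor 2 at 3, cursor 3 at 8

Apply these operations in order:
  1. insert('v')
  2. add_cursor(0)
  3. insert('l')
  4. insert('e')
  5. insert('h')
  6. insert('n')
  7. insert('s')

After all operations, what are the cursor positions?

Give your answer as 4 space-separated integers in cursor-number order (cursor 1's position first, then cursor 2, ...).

Answer: 12 20 31 5

Derivation:
After op 1 (insert('v')): buffer="ovtrvdciguvg" (len 12), cursors c1@2 c2@5 c3@11, authorship .1..2.....3.
After op 2 (add_cursor(0)): buffer="ovtrvdciguvg" (len 12), cursors c4@0 c1@2 c2@5 c3@11, authorship .1..2.....3.
After op 3 (insert('l')): buffer="lovltrvldciguvlg" (len 16), cursors c4@1 c1@4 c2@8 c3@15, authorship 4.11..22.....33.
After op 4 (insert('e')): buffer="leovletrvledciguvleg" (len 20), cursors c4@2 c1@6 c2@11 c3@19, authorship 44.111..222.....333.
After op 5 (insert('h')): buffer="lehovlehtrvlehdciguvlehg" (len 24), cursors c4@3 c1@8 c2@14 c3@23, authorship 444.1111..2222.....3333.
After op 6 (insert('n')): buffer="lehnovlehntrvlehndciguvlehng" (len 28), cursors c4@4 c1@10 c2@17 c3@27, authorship 4444.11111..22222.....33333.
After op 7 (insert('s')): buffer="lehnsovlehnstrvlehnsdciguvlehnsg" (len 32), cursors c4@5 c1@12 c2@20 c3@31, authorship 44444.111111..222222.....333333.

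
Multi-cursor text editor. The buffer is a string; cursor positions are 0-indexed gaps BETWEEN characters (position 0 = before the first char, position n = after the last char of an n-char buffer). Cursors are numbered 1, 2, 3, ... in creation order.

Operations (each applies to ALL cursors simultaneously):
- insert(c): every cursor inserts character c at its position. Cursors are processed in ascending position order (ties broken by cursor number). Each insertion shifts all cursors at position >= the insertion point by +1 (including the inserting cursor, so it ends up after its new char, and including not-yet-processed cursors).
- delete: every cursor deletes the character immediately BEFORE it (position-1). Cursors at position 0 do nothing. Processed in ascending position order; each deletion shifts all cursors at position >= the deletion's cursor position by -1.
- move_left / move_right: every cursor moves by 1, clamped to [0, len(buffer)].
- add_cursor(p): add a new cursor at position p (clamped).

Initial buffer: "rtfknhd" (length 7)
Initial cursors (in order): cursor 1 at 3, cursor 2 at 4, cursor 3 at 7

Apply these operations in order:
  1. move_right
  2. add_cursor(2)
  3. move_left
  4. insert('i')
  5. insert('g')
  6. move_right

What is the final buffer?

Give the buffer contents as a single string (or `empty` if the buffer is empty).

Answer: rigtfigkignhigd

Derivation:
After op 1 (move_right): buffer="rtfknhd" (len 7), cursors c1@4 c2@5 c3@7, authorship .......
After op 2 (add_cursor(2)): buffer="rtfknhd" (len 7), cursors c4@2 c1@4 c2@5 c3@7, authorship .......
After op 3 (move_left): buffer="rtfknhd" (len 7), cursors c4@1 c1@3 c2@4 c3@6, authorship .......
After op 4 (insert('i')): buffer="ritfikinhid" (len 11), cursors c4@2 c1@5 c2@7 c3@10, authorship .4..1.2..3.
After op 5 (insert('g')): buffer="rigtfigkignhigd" (len 15), cursors c4@3 c1@7 c2@10 c3@14, authorship .44..11.22..33.
After op 6 (move_right): buffer="rigtfigkignhigd" (len 15), cursors c4@4 c1@8 c2@11 c3@15, authorship .44..11.22..33.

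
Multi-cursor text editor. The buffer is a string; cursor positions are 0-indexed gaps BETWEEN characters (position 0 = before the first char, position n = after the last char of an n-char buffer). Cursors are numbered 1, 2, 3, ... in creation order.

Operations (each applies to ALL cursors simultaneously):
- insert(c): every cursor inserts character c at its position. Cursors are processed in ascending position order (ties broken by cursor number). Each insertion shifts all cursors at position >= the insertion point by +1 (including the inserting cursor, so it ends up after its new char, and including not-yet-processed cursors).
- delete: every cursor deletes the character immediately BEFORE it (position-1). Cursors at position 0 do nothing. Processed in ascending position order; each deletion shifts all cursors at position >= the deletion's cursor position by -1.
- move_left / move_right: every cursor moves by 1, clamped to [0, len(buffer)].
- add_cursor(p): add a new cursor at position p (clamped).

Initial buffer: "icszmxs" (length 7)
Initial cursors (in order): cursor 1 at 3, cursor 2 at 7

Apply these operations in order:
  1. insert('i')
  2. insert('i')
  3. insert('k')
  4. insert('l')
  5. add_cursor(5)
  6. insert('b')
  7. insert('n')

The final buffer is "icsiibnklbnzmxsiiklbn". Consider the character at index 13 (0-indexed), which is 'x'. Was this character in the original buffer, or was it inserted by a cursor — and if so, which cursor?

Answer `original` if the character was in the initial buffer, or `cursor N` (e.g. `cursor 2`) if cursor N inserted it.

After op 1 (insert('i')): buffer="icsizmxsi" (len 9), cursors c1@4 c2@9, authorship ...1....2
After op 2 (insert('i')): buffer="icsiizmxsii" (len 11), cursors c1@5 c2@11, authorship ...11....22
After op 3 (insert('k')): buffer="icsiikzmxsiik" (len 13), cursors c1@6 c2@13, authorship ...111....222
After op 4 (insert('l')): buffer="icsiiklzmxsiikl" (len 15), cursors c1@7 c2@15, authorship ...1111....2222
After op 5 (add_cursor(5)): buffer="icsiiklzmxsiikl" (len 15), cursors c3@5 c1@7 c2@15, authorship ...1111....2222
After op 6 (insert('b')): buffer="icsiibklbzmxsiiklb" (len 18), cursors c3@6 c1@9 c2@18, authorship ...113111....22222
After op 7 (insert('n')): buffer="icsiibnklbnzmxsiiklbn" (len 21), cursors c3@7 c1@11 c2@21, authorship ...11331111....222222
Authorship (.=original, N=cursor N): . . . 1 1 3 3 1 1 1 1 . . . . 2 2 2 2 2 2
Index 13: author = original

Answer: original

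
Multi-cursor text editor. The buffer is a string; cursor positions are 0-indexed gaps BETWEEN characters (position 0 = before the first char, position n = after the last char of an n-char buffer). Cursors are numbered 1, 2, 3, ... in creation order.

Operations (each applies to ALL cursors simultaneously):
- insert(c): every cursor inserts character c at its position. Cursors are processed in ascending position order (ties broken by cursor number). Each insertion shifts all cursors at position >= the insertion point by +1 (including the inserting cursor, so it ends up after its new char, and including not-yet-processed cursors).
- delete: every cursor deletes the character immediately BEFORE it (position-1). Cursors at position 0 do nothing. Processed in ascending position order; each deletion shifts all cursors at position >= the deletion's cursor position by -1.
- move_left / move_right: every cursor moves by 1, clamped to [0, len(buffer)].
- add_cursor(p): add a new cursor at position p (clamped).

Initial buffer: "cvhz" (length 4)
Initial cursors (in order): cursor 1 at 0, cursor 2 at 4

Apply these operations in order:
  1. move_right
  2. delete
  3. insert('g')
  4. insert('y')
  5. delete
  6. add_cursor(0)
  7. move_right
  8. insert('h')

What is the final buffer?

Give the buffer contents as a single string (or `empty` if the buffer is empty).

After op 1 (move_right): buffer="cvhz" (len 4), cursors c1@1 c2@4, authorship ....
After op 2 (delete): buffer="vh" (len 2), cursors c1@0 c2@2, authorship ..
After op 3 (insert('g')): buffer="gvhg" (len 4), cursors c1@1 c2@4, authorship 1..2
After op 4 (insert('y')): buffer="gyvhgy" (len 6), cursors c1@2 c2@6, authorship 11..22
After op 5 (delete): buffer="gvhg" (len 4), cursors c1@1 c2@4, authorship 1..2
After op 6 (add_cursor(0)): buffer="gvhg" (len 4), cursors c3@0 c1@1 c2@4, authorship 1..2
After op 7 (move_right): buffer="gvhg" (len 4), cursors c3@1 c1@2 c2@4, authorship 1..2
After op 8 (insert('h')): buffer="ghvhhgh" (len 7), cursors c3@2 c1@4 c2@7, authorship 13.1.22

Answer: ghvhhgh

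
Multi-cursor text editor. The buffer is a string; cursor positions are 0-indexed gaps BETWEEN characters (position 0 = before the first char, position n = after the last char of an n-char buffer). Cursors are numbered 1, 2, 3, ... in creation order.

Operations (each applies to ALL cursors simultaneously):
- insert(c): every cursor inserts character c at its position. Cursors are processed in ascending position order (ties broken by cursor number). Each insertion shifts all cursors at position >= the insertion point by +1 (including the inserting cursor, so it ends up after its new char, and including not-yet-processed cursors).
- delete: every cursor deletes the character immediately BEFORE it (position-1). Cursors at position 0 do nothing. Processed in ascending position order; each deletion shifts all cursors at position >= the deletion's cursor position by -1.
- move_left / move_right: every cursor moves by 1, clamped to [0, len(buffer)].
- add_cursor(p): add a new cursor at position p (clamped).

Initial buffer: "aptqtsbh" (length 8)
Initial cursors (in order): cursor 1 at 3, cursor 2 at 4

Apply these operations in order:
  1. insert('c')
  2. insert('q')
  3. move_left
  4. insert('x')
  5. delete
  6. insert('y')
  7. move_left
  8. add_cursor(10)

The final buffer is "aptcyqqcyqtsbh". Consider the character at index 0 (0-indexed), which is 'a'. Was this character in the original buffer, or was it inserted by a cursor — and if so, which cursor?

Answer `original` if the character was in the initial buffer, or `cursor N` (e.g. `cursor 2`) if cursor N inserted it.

Answer: original

Derivation:
After op 1 (insert('c')): buffer="aptcqctsbh" (len 10), cursors c1@4 c2@6, authorship ...1.2....
After op 2 (insert('q')): buffer="aptcqqcqtsbh" (len 12), cursors c1@5 c2@8, authorship ...11.22....
After op 3 (move_left): buffer="aptcqqcqtsbh" (len 12), cursors c1@4 c2@7, authorship ...11.22....
After op 4 (insert('x')): buffer="aptcxqqcxqtsbh" (len 14), cursors c1@5 c2@9, authorship ...111.222....
After op 5 (delete): buffer="aptcqqcqtsbh" (len 12), cursors c1@4 c2@7, authorship ...11.22....
After op 6 (insert('y')): buffer="aptcyqqcyqtsbh" (len 14), cursors c1@5 c2@9, authorship ...111.222....
After op 7 (move_left): buffer="aptcyqqcyqtsbh" (len 14), cursors c1@4 c2@8, authorship ...111.222....
After op 8 (add_cursor(10)): buffer="aptcyqqcyqtsbh" (len 14), cursors c1@4 c2@8 c3@10, authorship ...111.222....
Authorship (.=original, N=cursor N): . . . 1 1 1 . 2 2 2 . . . .
Index 0: author = original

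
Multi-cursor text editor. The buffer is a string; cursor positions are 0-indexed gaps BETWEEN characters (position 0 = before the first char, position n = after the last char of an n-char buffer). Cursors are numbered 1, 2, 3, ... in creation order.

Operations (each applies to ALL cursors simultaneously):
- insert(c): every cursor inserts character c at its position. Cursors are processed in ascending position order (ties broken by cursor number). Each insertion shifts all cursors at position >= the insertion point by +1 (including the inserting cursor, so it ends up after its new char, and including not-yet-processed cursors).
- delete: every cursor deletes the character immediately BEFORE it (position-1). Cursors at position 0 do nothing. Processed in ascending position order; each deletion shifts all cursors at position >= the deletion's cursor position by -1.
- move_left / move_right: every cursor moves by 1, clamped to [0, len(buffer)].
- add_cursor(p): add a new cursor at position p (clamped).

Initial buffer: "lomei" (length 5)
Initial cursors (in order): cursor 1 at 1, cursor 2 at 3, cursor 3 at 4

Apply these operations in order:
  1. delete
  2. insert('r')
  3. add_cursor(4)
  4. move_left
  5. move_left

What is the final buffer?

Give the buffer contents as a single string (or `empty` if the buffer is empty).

Answer: rorri

Derivation:
After op 1 (delete): buffer="oi" (len 2), cursors c1@0 c2@1 c3@1, authorship ..
After op 2 (insert('r')): buffer="rorri" (len 5), cursors c1@1 c2@4 c3@4, authorship 1.23.
After op 3 (add_cursor(4)): buffer="rorri" (len 5), cursors c1@1 c2@4 c3@4 c4@4, authorship 1.23.
After op 4 (move_left): buffer="rorri" (len 5), cursors c1@0 c2@3 c3@3 c4@3, authorship 1.23.
After op 5 (move_left): buffer="rorri" (len 5), cursors c1@0 c2@2 c3@2 c4@2, authorship 1.23.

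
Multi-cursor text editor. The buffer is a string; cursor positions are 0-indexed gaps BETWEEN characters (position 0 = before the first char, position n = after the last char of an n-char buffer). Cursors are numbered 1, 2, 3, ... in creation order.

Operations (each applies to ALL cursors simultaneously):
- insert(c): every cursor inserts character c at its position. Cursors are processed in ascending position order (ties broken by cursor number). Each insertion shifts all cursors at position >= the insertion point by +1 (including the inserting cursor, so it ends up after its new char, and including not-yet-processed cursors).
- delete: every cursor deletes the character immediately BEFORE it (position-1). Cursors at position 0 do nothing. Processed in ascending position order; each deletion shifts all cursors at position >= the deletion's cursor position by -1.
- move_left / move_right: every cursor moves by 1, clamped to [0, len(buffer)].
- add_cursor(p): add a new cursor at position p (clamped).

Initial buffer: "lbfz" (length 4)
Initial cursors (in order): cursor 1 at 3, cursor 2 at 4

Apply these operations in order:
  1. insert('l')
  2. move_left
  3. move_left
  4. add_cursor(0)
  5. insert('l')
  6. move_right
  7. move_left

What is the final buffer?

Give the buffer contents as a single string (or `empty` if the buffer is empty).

After op 1 (insert('l')): buffer="lbflzl" (len 6), cursors c1@4 c2@6, authorship ...1.2
After op 2 (move_left): buffer="lbflzl" (len 6), cursors c1@3 c2@5, authorship ...1.2
After op 3 (move_left): buffer="lbflzl" (len 6), cursors c1@2 c2@4, authorship ...1.2
After op 4 (add_cursor(0)): buffer="lbflzl" (len 6), cursors c3@0 c1@2 c2@4, authorship ...1.2
After op 5 (insert('l')): buffer="llblfllzl" (len 9), cursors c3@1 c1@4 c2@7, authorship 3..1.12.2
After op 6 (move_right): buffer="llblfllzl" (len 9), cursors c3@2 c1@5 c2@8, authorship 3..1.12.2
After op 7 (move_left): buffer="llblfllzl" (len 9), cursors c3@1 c1@4 c2@7, authorship 3..1.12.2

Answer: llblfllzl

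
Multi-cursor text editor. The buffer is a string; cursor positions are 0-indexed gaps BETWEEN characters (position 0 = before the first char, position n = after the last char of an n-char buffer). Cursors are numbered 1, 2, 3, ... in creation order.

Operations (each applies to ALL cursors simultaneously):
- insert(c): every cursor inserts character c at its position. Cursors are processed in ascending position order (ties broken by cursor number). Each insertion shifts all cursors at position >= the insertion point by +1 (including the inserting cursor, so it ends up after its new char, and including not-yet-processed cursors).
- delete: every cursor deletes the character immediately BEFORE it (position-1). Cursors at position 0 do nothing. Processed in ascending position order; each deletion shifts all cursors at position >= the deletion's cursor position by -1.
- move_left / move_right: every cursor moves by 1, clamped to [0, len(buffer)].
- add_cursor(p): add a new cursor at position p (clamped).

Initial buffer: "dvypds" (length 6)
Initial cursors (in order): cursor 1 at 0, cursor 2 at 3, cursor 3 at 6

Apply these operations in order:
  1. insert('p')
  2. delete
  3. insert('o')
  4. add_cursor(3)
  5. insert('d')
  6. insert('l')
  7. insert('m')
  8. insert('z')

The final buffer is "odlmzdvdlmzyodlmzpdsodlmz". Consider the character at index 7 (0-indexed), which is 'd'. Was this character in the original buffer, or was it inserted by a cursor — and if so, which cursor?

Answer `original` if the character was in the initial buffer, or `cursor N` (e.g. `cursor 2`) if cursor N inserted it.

Answer: cursor 4

Derivation:
After op 1 (insert('p')): buffer="pdvyppdsp" (len 9), cursors c1@1 c2@5 c3@9, authorship 1...2...3
After op 2 (delete): buffer="dvypds" (len 6), cursors c1@0 c2@3 c3@6, authorship ......
After op 3 (insert('o')): buffer="odvyopdso" (len 9), cursors c1@1 c2@5 c3@9, authorship 1...2...3
After op 4 (add_cursor(3)): buffer="odvyopdso" (len 9), cursors c1@1 c4@3 c2@5 c3@9, authorship 1...2...3
After op 5 (insert('d')): buffer="oddvdyodpdsod" (len 13), cursors c1@2 c4@5 c2@8 c3@13, authorship 11..4.22...33
After op 6 (insert('l')): buffer="odldvdlyodlpdsodl" (len 17), cursors c1@3 c4@7 c2@11 c3@17, authorship 111..44.222...333
After op 7 (insert('m')): buffer="odlmdvdlmyodlmpdsodlm" (len 21), cursors c1@4 c4@9 c2@14 c3@21, authorship 1111..444.2222...3333
After op 8 (insert('z')): buffer="odlmzdvdlmzyodlmzpdsodlmz" (len 25), cursors c1@5 c4@11 c2@17 c3@25, authorship 11111..4444.22222...33333
Authorship (.=original, N=cursor N): 1 1 1 1 1 . . 4 4 4 4 . 2 2 2 2 2 . . . 3 3 3 3 3
Index 7: author = 4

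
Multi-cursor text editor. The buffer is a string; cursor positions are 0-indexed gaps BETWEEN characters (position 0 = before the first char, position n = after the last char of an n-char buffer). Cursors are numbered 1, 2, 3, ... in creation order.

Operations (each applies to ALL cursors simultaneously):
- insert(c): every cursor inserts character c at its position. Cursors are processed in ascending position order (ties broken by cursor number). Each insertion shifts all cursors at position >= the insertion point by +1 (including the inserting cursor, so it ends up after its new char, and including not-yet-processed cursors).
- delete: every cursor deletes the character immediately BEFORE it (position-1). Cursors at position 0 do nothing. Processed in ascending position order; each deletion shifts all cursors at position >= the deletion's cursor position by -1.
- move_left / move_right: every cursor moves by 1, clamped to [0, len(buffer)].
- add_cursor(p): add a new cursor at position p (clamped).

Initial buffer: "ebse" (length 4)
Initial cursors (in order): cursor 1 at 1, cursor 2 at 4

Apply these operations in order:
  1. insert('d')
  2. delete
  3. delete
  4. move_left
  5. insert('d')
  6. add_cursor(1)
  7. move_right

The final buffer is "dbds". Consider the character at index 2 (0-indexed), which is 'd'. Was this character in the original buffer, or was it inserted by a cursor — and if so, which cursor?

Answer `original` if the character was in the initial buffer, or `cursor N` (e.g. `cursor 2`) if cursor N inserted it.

Answer: cursor 2

Derivation:
After op 1 (insert('d')): buffer="edbsed" (len 6), cursors c1@2 c2@6, authorship .1...2
After op 2 (delete): buffer="ebse" (len 4), cursors c1@1 c2@4, authorship ....
After op 3 (delete): buffer="bs" (len 2), cursors c1@0 c2@2, authorship ..
After op 4 (move_left): buffer="bs" (len 2), cursors c1@0 c2@1, authorship ..
After op 5 (insert('d')): buffer="dbds" (len 4), cursors c1@1 c2@3, authorship 1.2.
After op 6 (add_cursor(1)): buffer="dbds" (len 4), cursors c1@1 c3@1 c2@3, authorship 1.2.
After op 7 (move_right): buffer="dbds" (len 4), cursors c1@2 c3@2 c2@4, authorship 1.2.
Authorship (.=original, N=cursor N): 1 . 2 .
Index 2: author = 2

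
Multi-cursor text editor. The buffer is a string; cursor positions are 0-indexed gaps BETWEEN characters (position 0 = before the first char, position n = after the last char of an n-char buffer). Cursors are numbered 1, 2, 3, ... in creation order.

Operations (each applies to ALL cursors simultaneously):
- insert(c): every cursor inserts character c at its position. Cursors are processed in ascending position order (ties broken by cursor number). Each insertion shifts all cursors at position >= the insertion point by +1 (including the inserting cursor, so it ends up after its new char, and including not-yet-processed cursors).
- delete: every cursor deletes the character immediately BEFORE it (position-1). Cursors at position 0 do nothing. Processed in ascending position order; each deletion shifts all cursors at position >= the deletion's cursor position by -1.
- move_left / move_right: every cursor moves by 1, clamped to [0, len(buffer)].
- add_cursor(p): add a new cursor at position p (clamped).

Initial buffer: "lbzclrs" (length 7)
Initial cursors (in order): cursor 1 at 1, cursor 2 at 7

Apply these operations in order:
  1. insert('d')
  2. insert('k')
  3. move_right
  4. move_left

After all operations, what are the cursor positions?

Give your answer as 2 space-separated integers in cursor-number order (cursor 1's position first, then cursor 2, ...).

After op 1 (insert('d')): buffer="ldbzclrsd" (len 9), cursors c1@2 c2@9, authorship .1......2
After op 2 (insert('k')): buffer="ldkbzclrsdk" (len 11), cursors c1@3 c2@11, authorship .11......22
After op 3 (move_right): buffer="ldkbzclrsdk" (len 11), cursors c1@4 c2@11, authorship .11......22
After op 4 (move_left): buffer="ldkbzclrsdk" (len 11), cursors c1@3 c2@10, authorship .11......22

Answer: 3 10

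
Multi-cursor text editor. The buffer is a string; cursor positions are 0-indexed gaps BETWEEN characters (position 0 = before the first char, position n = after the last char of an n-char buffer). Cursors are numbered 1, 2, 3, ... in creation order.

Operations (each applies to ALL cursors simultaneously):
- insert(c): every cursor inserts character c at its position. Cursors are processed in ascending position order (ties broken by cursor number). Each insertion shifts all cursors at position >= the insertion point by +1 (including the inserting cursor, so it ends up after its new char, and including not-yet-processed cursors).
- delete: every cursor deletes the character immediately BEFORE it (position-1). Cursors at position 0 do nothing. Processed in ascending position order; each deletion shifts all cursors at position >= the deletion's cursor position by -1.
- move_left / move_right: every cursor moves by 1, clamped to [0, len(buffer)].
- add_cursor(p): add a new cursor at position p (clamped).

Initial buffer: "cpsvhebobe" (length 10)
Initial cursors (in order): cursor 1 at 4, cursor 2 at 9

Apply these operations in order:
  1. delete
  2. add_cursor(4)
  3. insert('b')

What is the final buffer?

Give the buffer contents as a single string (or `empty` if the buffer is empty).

Answer: cpsbhbebobe

Derivation:
After op 1 (delete): buffer="cpsheboe" (len 8), cursors c1@3 c2@7, authorship ........
After op 2 (add_cursor(4)): buffer="cpsheboe" (len 8), cursors c1@3 c3@4 c2@7, authorship ........
After op 3 (insert('b')): buffer="cpsbhbebobe" (len 11), cursors c1@4 c3@6 c2@10, authorship ...1.3...2.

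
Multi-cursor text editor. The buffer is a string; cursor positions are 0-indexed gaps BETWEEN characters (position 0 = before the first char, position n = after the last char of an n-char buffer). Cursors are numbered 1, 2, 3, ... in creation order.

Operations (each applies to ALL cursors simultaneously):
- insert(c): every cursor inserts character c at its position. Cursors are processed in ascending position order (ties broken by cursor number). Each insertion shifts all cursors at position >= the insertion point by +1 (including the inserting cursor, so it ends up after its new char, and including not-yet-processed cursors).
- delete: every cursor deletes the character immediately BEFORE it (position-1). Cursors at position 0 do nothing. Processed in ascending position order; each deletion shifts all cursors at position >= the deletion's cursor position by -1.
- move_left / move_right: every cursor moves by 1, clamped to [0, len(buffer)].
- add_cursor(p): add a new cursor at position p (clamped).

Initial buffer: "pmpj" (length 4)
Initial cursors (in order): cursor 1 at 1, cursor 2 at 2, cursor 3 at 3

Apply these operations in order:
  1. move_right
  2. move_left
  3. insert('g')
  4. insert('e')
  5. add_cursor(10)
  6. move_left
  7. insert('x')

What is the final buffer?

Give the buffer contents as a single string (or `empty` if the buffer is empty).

After op 1 (move_right): buffer="pmpj" (len 4), cursors c1@2 c2@3 c3@4, authorship ....
After op 2 (move_left): buffer="pmpj" (len 4), cursors c1@1 c2@2 c3@3, authorship ....
After op 3 (insert('g')): buffer="pgmgpgj" (len 7), cursors c1@2 c2@4 c3@6, authorship .1.2.3.
After op 4 (insert('e')): buffer="pgemgepgej" (len 10), cursors c1@3 c2@6 c3@9, authorship .11.22.33.
After op 5 (add_cursor(10)): buffer="pgemgepgej" (len 10), cursors c1@3 c2@6 c3@9 c4@10, authorship .11.22.33.
After op 6 (move_left): buffer="pgemgepgej" (len 10), cursors c1@2 c2@5 c3@8 c4@9, authorship .11.22.33.
After op 7 (insert('x')): buffer="pgxemgxepgxexj" (len 14), cursors c1@3 c2@7 c3@11 c4@13, authorship .111.222.3334.

Answer: pgxemgxepgxexj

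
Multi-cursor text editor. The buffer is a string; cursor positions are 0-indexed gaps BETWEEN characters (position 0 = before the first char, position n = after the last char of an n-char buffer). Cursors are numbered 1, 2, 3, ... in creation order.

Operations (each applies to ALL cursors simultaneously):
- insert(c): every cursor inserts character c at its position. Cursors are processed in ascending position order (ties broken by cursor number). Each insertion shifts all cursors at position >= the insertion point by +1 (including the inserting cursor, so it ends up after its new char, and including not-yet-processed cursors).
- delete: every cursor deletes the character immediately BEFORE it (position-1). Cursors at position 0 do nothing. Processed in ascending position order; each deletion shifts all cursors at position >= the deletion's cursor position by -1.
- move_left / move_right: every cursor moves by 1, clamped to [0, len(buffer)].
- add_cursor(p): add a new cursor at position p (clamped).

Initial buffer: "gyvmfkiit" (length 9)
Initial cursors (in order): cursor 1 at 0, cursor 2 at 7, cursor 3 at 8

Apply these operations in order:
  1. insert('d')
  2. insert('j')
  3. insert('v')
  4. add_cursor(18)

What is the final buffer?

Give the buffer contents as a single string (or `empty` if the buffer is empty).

Answer: djvgyvmfkidjvidjvt

Derivation:
After op 1 (insert('d')): buffer="dgyvmfkididt" (len 12), cursors c1@1 c2@9 c3@11, authorship 1.......2.3.
After op 2 (insert('j')): buffer="djgyvmfkidjidjt" (len 15), cursors c1@2 c2@11 c3@14, authorship 11.......22.33.
After op 3 (insert('v')): buffer="djvgyvmfkidjvidjvt" (len 18), cursors c1@3 c2@13 c3@17, authorship 111.......222.333.
After op 4 (add_cursor(18)): buffer="djvgyvmfkidjvidjvt" (len 18), cursors c1@3 c2@13 c3@17 c4@18, authorship 111.......222.333.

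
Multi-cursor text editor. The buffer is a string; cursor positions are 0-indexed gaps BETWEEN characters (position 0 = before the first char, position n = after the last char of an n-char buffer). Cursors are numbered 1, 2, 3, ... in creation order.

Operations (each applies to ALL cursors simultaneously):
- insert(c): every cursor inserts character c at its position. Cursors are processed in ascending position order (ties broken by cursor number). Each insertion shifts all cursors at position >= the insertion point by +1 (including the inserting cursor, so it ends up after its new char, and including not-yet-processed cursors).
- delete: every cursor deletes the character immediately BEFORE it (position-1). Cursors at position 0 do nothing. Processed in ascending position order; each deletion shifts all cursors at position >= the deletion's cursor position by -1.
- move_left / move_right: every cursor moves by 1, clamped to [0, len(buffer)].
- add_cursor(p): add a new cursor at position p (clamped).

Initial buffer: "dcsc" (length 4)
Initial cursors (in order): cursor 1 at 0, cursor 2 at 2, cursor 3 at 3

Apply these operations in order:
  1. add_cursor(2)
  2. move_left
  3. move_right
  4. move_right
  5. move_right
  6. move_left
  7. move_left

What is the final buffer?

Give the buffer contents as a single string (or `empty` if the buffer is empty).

Answer: dcsc

Derivation:
After op 1 (add_cursor(2)): buffer="dcsc" (len 4), cursors c1@0 c2@2 c4@2 c3@3, authorship ....
After op 2 (move_left): buffer="dcsc" (len 4), cursors c1@0 c2@1 c4@1 c3@2, authorship ....
After op 3 (move_right): buffer="dcsc" (len 4), cursors c1@1 c2@2 c4@2 c3@3, authorship ....
After op 4 (move_right): buffer="dcsc" (len 4), cursors c1@2 c2@3 c4@3 c3@4, authorship ....
After op 5 (move_right): buffer="dcsc" (len 4), cursors c1@3 c2@4 c3@4 c4@4, authorship ....
After op 6 (move_left): buffer="dcsc" (len 4), cursors c1@2 c2@3 c3@3 c4@3, authorship ....
After op 7 (move_left): buffer="dcsc" (len 4), cursors c1@1 c2@2 c3@2 c4@2, authorship ....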